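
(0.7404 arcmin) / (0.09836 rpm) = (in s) 0.02091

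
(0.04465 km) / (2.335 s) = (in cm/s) 1912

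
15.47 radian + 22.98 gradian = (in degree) 907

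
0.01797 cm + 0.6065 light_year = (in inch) 2.259e+17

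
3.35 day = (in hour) 80.4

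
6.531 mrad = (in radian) 0.006531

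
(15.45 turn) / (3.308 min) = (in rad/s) 0.4891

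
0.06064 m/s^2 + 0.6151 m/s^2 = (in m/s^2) 0.6757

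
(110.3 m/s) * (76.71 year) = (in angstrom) 2.668e+21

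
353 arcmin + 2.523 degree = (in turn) 0.02335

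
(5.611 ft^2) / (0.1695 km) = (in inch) 0.1211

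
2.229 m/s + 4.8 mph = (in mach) 0.01285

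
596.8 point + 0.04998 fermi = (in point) 596.8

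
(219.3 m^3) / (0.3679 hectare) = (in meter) 0.05961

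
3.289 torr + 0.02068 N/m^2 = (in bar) 0.004385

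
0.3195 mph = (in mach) 0.0004195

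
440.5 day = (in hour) 1.057e+04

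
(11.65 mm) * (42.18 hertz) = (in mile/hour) 1.099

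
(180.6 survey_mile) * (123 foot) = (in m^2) 1.09e+07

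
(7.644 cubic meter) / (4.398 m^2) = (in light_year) 1.837e-16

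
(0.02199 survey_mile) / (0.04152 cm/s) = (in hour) 23.68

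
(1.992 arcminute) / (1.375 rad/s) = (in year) 1.336e-11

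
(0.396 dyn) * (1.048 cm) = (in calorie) 9.919e-09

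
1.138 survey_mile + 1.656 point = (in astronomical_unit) 1.224e-08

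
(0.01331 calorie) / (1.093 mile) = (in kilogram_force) 3.228e-06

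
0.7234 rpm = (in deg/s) 4.34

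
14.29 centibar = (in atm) 0.141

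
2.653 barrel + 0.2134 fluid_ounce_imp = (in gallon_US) 111.4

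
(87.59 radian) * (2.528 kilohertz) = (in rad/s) 2.214e+05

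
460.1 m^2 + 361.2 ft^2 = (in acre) 0.122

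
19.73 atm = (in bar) 19.99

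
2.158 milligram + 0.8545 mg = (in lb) 6.641e-06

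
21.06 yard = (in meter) 19.26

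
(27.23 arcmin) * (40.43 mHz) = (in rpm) 0.003058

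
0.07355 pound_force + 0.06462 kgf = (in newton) 0.9609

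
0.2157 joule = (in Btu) 0.0002044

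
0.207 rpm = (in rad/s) 0.02168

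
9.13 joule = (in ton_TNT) 2.182e-09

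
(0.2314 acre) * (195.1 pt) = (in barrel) 405.4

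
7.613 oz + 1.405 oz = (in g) 255.7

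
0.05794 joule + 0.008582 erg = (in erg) 5.794e+05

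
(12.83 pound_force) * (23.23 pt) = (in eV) 2.919e+18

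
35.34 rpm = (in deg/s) 212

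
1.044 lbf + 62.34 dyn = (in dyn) 4.645e+05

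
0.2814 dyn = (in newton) 2.814e-06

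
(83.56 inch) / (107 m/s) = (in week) 3.28e-08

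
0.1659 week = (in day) 1.161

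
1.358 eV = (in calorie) 5.2e-20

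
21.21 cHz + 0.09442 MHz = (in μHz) 9.442e+10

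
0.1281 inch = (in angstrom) 3.254e+07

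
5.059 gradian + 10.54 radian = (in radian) 10.62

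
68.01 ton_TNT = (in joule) 2.846e+11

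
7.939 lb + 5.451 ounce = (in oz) 132.5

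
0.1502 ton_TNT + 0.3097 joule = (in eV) 3.922e+27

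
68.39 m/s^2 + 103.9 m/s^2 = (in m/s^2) 172.3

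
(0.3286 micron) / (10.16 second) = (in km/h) 1.164e-07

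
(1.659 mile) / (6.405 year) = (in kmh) 4.759e-05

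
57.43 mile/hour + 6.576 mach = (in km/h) 8153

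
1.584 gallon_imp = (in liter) 7.201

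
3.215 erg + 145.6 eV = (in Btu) 3.047e-10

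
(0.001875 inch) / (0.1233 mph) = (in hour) 2.4e-07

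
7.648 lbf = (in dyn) 3.402e+06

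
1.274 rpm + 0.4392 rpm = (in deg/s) 10.28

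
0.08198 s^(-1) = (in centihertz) 8.198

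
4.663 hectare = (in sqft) 5.019e+05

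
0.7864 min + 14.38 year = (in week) 749.8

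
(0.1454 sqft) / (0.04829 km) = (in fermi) 2.797e+11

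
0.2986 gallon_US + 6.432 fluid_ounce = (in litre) 1.321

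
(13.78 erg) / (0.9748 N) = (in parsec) 4.581e-23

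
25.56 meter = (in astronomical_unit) 1.709e-10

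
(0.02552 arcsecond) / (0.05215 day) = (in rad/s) 2.746e-11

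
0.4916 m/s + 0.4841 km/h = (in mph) 1.4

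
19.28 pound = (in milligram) 8.745e+06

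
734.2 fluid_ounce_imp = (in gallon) 5.511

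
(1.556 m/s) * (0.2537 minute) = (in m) 23.69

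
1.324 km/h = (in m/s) 0.3678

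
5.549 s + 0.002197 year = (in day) 0.802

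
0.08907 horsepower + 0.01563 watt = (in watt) 66.44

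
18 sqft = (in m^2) 1.672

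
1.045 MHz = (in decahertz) 1.045e+05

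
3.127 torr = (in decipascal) 4169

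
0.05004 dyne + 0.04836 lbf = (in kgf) 0.02194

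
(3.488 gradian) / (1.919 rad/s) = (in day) 3.305e-07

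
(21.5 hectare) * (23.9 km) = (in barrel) 3.232e+10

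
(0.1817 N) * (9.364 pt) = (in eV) 3.746e+15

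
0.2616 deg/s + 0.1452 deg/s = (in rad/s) 0.0071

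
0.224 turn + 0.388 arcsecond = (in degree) 80.64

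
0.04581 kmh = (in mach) 3.737e-05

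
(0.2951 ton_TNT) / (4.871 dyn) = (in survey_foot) 8.316e+13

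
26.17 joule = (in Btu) 0.0248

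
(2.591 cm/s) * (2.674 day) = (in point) 1.697e+07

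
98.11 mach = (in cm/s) 3.341e+06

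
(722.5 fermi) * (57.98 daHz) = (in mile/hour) 9.371e-10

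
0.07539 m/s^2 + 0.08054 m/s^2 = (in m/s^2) 0.1559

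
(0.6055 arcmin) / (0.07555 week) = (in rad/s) 3.855e-09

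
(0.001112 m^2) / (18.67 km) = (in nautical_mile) 3.216e-11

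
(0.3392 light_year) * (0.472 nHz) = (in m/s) 1.515e+06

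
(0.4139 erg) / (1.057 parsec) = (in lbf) 2.853e-25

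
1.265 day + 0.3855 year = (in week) 20.28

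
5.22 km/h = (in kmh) 5.22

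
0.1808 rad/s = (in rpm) 1.727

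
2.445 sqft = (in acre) 5.613e-05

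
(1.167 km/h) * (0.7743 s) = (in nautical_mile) 0.0001355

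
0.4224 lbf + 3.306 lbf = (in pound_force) 3.728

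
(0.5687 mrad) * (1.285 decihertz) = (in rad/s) 7.308e-05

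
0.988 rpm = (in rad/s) 0.1035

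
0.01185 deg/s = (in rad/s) 0.0002068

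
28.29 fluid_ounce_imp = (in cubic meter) 0.0008038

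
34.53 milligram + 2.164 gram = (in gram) 2.199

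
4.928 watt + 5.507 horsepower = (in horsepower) 5.514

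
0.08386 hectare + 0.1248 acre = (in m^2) 1344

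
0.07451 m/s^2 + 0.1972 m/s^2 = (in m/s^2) 0.2717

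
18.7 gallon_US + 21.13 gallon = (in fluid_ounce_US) 5098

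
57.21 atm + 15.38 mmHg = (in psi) 841.1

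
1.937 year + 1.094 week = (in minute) 1.029e+06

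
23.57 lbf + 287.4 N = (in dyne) 3.922e+07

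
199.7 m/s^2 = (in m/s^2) 199.7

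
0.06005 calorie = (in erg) 2.512e+06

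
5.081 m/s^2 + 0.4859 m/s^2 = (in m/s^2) 5.567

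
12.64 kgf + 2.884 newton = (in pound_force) 28.51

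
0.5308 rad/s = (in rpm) 5.069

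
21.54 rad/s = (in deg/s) 1234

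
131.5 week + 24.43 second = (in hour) 2.209e+04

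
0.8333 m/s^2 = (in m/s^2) 0.8333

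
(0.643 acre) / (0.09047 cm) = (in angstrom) 2.876e+16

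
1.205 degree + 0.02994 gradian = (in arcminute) 73.92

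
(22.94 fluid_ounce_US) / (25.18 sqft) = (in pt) 0.8221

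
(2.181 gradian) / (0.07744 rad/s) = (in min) 0.007373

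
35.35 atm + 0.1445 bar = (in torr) 2.697e+04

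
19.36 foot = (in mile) 0.003667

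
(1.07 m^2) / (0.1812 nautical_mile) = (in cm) 0.3188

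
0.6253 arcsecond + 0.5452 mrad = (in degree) 0.03141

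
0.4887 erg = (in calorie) 1.168e-08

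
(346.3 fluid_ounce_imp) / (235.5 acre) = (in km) 1.032e-11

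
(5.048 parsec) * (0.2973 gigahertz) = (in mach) 1.36e+23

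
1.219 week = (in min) 1.229e+04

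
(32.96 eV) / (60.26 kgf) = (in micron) 8.936e-15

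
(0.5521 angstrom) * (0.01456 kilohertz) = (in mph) 1.798e-09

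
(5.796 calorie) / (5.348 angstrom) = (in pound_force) 1.019e+10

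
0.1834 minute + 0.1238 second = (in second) 11.13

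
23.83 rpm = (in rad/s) 2.495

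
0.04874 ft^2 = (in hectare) 4.528e-07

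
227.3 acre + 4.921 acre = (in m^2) 9.398e+05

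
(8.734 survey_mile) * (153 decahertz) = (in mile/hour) 4.811e+07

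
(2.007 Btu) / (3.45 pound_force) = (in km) 0.138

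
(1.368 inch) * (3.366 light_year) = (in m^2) 1.107e+15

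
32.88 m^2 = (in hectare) 0.003288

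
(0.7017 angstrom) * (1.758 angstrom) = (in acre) 3.048e-24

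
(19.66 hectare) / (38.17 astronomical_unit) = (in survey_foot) 1.13e-07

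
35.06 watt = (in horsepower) 0.04702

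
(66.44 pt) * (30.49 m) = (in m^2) 0.7146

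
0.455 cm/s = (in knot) 0.008844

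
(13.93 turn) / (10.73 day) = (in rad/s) 9.441e-05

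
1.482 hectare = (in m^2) 1.482e+04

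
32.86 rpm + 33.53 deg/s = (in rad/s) 4.026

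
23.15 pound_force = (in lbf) 23.15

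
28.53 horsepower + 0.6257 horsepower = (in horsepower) 29.16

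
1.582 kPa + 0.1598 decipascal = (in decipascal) 1.582e+04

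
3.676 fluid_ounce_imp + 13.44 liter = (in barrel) 0.08519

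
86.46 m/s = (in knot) 168.1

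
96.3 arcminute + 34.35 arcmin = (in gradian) 2.419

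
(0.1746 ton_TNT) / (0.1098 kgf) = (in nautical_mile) 3.663e+05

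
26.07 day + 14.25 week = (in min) 1.812e+05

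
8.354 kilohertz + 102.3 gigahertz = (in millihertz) 1.023e+14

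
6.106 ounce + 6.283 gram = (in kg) 0.1794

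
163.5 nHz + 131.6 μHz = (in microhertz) 131.8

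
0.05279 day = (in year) 0.0001446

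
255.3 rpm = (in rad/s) 26.73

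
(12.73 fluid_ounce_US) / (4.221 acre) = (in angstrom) 220.4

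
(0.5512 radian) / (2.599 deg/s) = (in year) 3.853e-07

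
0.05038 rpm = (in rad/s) 0.005276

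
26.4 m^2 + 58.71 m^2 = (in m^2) 85.11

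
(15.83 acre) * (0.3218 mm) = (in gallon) 5446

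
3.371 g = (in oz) 0.1189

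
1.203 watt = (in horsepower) 0.001613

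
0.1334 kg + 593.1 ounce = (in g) 1.695e+04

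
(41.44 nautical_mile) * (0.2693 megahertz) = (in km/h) 7.44e+10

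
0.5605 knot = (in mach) 0.0008468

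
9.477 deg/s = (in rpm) 1.58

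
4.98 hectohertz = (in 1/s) 498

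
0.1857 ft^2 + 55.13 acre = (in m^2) 2.231e+05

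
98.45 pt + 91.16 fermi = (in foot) 0.1139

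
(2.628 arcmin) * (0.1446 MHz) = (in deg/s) 6333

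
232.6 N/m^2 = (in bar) 0.002326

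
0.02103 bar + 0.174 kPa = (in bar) 0.02277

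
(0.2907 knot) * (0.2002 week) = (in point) 5.133e+07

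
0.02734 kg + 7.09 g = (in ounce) 1.214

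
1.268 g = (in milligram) 1268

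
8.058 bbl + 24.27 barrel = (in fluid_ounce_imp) 1.809e+05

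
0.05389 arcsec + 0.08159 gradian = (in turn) 0.000204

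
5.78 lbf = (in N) 25.71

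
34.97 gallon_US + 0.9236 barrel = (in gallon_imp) 61.42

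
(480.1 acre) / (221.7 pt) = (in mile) 1.544e+04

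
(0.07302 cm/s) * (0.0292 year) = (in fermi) 6.724e+17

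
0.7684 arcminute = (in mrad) 0.2235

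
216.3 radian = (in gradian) 1.377e+04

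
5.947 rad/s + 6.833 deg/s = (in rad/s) 6.066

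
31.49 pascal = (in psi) 0.004567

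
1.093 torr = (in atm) 0.001438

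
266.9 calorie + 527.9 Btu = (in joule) 5.581e+05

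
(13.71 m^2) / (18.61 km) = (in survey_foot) 0.002417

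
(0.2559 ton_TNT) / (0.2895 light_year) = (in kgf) 3.986e-08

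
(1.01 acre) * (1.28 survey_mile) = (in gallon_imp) 1.852e+09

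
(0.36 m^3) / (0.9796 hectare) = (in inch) 0.001447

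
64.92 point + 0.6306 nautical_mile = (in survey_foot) 3832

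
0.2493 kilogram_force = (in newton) 2.445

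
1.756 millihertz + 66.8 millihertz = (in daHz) 0.006856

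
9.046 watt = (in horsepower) 0.01213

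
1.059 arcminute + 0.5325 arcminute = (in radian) 0.0004629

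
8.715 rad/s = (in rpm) 83.22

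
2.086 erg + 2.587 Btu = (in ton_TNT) 6.523e-07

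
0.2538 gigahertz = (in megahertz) 253.8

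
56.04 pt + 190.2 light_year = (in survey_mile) 1.118e+15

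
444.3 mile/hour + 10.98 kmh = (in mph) 451.1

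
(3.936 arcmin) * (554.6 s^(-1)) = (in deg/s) 36.38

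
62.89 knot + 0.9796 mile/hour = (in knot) 63.74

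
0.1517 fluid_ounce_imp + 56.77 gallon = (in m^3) 0.2149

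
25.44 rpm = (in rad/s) 2.664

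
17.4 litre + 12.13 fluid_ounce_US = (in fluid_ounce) 600.5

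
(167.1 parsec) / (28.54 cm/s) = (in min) 3.011e+17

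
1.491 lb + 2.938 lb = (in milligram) 2.009e+06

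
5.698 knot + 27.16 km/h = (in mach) 0.03077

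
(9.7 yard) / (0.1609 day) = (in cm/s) 0.0638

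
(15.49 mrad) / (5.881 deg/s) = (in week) 2.495e-07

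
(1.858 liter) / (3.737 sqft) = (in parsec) 1.734e-19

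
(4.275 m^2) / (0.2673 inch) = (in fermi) 6.297e+17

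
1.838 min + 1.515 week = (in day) 10.61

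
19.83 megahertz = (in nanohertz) 1.983e+16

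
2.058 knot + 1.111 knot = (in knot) 3.169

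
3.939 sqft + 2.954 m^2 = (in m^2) 3.32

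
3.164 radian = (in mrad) 3164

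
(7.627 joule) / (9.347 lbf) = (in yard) 0.2006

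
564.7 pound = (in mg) 2.561e+08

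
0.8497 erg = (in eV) 5.303e+11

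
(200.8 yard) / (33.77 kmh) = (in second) 19.57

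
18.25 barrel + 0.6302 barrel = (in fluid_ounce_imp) 1.056e+05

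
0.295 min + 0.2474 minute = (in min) 0.5424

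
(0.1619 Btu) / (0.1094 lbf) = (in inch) 1.382e+04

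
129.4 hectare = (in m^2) 1.294e+06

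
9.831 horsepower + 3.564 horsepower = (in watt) 9989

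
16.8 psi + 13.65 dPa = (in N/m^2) 1.158e+05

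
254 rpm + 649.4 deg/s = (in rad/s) 37.93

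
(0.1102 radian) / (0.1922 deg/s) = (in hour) 0.009125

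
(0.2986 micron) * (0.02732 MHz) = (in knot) 0.01586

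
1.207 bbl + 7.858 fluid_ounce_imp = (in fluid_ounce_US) 6496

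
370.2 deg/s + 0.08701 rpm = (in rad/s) 6.47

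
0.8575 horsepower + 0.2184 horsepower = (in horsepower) 1.076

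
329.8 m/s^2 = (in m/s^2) 329.8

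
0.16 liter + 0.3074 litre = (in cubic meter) 0.0004674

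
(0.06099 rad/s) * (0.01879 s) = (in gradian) 0.07296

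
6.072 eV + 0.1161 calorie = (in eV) 3.032e+18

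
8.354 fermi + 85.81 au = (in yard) 1.404e+13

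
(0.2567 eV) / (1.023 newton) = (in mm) 4.02e-17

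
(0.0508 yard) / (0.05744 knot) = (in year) 4.985e-08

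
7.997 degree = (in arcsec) 2.879e+04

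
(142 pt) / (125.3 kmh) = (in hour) 3.998e-07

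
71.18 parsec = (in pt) 6.226e+21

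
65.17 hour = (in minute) 3910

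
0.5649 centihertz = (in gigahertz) 5.649e-12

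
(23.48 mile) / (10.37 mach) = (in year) 3.393e-07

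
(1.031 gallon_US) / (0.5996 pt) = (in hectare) 0.001845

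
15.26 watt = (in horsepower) 0.02046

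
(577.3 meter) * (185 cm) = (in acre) 0.2639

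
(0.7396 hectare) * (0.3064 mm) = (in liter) 2266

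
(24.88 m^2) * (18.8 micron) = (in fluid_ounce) 15.82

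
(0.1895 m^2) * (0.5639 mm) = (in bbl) 0.0006721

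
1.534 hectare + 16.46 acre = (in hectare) 8.195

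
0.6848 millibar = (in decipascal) 684.8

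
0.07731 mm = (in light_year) 8.172e-21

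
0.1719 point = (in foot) 0.000199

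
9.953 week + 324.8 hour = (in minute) 1.198e+05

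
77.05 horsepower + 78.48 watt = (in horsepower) 77.16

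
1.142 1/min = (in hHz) 0.0001903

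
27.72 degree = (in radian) 0.4838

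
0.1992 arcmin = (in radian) 5.794e-05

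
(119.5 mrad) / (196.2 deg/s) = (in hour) 9.694e-06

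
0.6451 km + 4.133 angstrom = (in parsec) 2.091e-14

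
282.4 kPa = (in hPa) 2824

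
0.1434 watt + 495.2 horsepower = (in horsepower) 495.2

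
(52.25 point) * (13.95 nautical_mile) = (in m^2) 476.2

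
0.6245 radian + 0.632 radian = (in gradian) 79.99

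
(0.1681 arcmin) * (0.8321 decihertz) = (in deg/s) 0.0002331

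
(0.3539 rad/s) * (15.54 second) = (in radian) 5.5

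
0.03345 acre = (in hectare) 0.01354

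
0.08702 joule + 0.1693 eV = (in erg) 8.702e+05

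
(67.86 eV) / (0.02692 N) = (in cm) 4.039e-14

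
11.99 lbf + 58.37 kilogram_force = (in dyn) 6.257e+07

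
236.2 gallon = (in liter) 894.1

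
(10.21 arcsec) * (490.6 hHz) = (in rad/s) 2.428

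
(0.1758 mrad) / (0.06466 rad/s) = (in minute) 4.531e-05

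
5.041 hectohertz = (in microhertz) 5.041e+08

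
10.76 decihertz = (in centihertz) 107.6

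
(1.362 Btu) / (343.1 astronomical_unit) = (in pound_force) 6.294e-12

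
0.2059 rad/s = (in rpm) 1.966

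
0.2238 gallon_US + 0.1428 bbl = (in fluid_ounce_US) 796.3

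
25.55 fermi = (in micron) 2.555e-08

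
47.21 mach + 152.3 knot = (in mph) 3.613e+04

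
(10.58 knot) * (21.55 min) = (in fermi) 7.038e+18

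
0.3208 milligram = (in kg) 3.208e-07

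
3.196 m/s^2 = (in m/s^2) 3.196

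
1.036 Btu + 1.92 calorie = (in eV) 6.872e+21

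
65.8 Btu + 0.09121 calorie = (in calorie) 1.659e+04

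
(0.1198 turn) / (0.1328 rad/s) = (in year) 1.797e-07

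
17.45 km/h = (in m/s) 4.847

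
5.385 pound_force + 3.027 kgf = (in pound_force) 12.06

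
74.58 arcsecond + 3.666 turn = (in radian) 23.03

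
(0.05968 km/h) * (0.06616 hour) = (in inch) 155.4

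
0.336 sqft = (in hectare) 3.122e-06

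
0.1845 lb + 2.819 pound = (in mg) 1.362e+06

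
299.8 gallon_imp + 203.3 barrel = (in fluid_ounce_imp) 1.186e+06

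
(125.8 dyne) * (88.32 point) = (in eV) 2.446e+14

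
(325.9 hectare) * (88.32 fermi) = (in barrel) 1.81e-06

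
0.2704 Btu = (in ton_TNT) 6.819e-08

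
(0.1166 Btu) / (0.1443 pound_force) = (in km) 0.1917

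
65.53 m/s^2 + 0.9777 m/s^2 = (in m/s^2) 66.51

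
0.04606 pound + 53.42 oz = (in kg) 1.535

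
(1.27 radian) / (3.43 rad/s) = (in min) 0.006171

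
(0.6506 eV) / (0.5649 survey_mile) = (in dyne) 1.147e-17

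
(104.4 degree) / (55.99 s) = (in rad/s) 0.03254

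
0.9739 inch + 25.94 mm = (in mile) 3.149e-05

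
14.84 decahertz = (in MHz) 0.0001484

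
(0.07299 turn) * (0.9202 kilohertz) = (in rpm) 4030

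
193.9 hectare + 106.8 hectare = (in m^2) 3.007e+06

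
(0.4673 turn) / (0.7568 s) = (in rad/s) 3.88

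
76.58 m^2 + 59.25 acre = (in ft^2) 2.582e+06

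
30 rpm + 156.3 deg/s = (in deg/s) 336.3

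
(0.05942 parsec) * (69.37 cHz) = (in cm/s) 1.272e+17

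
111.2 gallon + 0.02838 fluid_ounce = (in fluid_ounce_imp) 1.481e+04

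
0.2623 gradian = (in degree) 0.2361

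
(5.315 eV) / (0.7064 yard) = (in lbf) 2.964e-19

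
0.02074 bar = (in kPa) 2.074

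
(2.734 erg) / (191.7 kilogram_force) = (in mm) 1.454e-07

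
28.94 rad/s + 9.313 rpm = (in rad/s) 29.92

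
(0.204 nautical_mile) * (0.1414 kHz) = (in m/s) 5.342e+04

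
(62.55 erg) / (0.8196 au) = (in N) 5.102e-17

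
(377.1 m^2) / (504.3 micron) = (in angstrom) 7.478e+15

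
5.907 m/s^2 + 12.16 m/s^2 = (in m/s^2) 18.07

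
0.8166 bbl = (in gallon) 34.3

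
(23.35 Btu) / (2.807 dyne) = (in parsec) 2.844e-08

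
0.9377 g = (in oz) 0.03308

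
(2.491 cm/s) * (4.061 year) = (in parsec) 1.034e-10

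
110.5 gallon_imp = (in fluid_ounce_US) 1.699e+04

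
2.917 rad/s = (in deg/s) 167.1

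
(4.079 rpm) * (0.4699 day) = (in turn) 2760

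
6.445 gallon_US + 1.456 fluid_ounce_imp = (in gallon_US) 6.456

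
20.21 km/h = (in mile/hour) 12.56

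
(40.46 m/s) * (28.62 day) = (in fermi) 1e+23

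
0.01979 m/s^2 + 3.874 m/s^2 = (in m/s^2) 3.894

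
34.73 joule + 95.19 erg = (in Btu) 0.03292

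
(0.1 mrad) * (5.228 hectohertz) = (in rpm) 0.4992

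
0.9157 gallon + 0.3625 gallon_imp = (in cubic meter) 0.005114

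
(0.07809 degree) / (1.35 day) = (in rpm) 1.116e-07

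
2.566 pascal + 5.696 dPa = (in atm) 3.095e-05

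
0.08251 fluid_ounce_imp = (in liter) 0.002344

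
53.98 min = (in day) 0.03749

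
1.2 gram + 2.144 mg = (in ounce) 0.0424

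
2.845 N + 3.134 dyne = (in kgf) 0.2901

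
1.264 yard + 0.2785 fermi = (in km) 0.001156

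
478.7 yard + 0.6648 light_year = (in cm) 6.289e+17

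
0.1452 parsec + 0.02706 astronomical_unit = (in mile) 2.784e+12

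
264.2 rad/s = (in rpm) 2523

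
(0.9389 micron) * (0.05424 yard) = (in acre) 1.151e-11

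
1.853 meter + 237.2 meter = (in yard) 261.4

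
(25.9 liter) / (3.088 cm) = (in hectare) 8.387e-05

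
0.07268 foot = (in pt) 62.8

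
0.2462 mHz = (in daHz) 2.462e-05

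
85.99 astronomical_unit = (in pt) 3.646e+16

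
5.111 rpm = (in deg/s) 30.67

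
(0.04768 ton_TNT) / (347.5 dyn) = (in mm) 5.741e+13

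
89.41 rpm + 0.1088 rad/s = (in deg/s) 542.7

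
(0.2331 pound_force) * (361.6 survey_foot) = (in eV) 7.133e+20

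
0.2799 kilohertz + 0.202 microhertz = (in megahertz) 0.0002799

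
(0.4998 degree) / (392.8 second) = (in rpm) 0.0002121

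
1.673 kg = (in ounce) 59.01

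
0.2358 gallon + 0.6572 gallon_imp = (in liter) 3.88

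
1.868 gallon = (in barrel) 0.04448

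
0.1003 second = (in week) 1.658e-07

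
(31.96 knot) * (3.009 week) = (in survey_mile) 1.859e+04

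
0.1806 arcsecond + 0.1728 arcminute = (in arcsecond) 10.55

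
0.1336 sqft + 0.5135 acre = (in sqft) 2.237e+04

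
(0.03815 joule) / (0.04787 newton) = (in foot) 2.615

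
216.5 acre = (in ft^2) 9.431e+06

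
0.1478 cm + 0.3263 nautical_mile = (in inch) 2.379e+04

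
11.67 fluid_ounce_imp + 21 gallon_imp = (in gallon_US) 25.31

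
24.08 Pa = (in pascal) 24.08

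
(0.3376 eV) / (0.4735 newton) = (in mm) 1.142e-16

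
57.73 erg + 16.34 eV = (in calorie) 1.38e-06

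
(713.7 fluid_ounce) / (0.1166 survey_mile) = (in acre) 2.779e-08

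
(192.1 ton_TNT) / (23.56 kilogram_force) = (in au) 0.02325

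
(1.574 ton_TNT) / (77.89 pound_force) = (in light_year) 2.009e-09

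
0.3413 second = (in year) 1.082e-08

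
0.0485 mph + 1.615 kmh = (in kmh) 1.693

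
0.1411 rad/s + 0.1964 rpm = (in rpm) 1.544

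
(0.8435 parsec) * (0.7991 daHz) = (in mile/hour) 4.653e+17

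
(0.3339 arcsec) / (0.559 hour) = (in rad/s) 8.044e-10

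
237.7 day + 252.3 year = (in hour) 2.216e+06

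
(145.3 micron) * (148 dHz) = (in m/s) 0.00215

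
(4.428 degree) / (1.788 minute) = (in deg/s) 0.04128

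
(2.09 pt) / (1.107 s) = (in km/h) 0.002398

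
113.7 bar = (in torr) 8.528e+04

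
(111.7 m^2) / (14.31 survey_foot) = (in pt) 7.259e+04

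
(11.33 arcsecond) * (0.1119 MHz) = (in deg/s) 352.2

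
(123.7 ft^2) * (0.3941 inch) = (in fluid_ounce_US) 3890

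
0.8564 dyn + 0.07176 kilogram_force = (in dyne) 7.037e+04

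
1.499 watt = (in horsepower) 0.00201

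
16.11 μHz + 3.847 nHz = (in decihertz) 0.0001611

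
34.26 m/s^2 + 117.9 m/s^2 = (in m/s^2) 152.2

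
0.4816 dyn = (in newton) 4.816e-06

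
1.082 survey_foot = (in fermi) 3.298e+14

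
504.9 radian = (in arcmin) 1.736e+06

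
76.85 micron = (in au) 5.137e-16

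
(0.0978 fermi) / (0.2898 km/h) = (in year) 3.852e-23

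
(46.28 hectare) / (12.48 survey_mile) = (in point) 6.532e+04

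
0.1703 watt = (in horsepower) 0.0002284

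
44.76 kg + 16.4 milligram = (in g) 4.476e+04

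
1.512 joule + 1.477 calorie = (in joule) 7.692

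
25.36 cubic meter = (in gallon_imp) 5578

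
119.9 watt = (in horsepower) 0.1608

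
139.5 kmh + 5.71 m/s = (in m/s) 44.46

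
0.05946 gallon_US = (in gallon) 0.05946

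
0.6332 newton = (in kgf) 0.06457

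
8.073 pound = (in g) 3662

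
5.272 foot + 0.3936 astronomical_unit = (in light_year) 6.224e-06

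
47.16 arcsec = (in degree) 0.0131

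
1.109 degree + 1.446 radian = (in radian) 1.465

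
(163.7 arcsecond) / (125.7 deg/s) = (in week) 5.981e-10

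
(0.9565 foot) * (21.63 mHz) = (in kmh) 0.0227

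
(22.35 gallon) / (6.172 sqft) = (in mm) 147.5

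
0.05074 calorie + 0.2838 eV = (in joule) 0.2123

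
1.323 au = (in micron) 1.979e+17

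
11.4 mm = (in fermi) 1.14e+13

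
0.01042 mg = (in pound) 2.297e-08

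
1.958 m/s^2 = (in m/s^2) 1.958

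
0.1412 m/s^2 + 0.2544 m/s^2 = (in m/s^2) 0.3956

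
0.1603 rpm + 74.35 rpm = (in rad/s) 7.803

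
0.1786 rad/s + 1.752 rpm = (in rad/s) 0.3621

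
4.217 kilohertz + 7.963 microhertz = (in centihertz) 4.217e+05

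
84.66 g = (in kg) 0.08466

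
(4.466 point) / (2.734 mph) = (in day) 1.492e-08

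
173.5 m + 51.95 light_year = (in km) 4.915e+14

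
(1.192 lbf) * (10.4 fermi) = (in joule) 5.514e-14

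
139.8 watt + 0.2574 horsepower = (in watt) 331.7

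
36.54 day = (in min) 5.262e+04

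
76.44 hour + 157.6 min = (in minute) 4744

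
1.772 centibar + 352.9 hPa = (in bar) 0.3706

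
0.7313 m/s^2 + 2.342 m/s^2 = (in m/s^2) 3.073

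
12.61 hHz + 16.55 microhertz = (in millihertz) 1.261e+06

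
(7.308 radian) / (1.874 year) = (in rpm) 1.181e-06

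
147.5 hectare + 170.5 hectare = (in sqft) 3.423e+07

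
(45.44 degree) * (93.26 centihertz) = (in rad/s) 0.7396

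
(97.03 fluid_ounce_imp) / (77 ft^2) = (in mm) 0.3854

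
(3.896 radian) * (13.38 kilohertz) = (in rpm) 4.978e+05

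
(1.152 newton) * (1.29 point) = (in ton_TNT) 1.253e-13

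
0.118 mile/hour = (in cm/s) 5.275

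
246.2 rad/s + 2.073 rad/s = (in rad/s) 248.3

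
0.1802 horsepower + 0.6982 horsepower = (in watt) 655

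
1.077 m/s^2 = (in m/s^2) 1.077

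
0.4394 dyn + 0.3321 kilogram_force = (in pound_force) 0.7322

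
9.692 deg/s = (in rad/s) 0.1692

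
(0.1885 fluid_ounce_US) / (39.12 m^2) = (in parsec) 4.618e-24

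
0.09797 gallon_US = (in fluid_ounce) 12.54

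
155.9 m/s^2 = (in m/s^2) 155.9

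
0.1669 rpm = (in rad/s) 0.01748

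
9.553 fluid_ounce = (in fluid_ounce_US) 9.553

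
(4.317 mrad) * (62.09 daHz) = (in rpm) 25.6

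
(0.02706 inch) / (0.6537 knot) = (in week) 3.379e-09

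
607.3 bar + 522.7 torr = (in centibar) 6.08e+04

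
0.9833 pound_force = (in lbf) 0.9833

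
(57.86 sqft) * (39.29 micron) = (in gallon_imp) 0.04646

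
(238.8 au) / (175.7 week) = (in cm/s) 3.362e+07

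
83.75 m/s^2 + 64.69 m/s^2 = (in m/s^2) 148.4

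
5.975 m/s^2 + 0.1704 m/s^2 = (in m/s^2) 6.145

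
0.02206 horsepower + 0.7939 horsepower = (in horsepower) 0.816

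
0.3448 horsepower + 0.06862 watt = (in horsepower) 0.3449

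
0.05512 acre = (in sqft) 2401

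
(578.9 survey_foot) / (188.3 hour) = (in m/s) 0.0002603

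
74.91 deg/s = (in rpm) 12.48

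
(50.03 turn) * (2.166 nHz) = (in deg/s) 3.901e-05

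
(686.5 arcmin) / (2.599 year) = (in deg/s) 1.396e-07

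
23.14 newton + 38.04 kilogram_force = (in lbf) 89.07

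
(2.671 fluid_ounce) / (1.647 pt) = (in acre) 3.359e-05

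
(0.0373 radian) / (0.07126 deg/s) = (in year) 9.51e-07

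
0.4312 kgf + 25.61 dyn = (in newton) 4.229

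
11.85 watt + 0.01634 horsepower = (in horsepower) 0.03223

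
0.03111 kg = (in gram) 31.11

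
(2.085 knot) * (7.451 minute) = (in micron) 4.795e+08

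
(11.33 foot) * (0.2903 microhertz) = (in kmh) 3.609e-06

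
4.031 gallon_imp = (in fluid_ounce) 619.7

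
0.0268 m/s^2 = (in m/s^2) 0.0268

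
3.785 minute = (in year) 7.201e-06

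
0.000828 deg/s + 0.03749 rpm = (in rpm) 0.03763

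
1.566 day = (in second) 1.353e+05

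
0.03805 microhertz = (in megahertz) 3.805e-14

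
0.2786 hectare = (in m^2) 2786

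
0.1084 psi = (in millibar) 7.474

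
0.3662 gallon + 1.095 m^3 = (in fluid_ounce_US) 3.707e+04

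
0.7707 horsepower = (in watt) 574.7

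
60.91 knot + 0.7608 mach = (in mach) 0.8528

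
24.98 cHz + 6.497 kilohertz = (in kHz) 6.497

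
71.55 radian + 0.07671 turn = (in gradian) 4586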